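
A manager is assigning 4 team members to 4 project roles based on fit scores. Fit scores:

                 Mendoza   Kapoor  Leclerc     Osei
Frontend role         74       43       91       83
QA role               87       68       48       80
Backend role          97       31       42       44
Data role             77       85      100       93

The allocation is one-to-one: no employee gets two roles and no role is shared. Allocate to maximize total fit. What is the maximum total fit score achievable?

Maximum total: 353 pts

This is a one-to-one assignment (maximum-weight bipartite matching).
Optimal: Mendoza→Backend role (97 pts), Kapoor→Data role (85 pts), Leclerc→Frontend role (91 pts), Osei→QA role (80 pts) — total 97+85+91+80 = 353 pts.
Column-greedy (each role in turn goes to its best remaining employee) gives 307 pts, worse by 46.
Next-best assignment: Mendoza→Backend role, Kapoor→QA role, Leclerc→Frontend role, Osei→Data role = 349 pts.
Swapping Osei↔Kapoor (Osei→Data role 93 pts, Kapoor→QA role 68 pts) loses 4.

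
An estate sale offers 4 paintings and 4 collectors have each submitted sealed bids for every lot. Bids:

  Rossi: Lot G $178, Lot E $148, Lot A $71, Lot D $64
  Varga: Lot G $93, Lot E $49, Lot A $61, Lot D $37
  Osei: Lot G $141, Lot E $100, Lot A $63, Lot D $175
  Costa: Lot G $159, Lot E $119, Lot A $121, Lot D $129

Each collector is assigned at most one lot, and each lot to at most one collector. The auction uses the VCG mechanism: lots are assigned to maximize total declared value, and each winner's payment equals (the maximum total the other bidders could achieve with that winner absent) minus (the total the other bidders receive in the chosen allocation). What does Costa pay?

Costa pays $32.

Efficient allocation: Rossi→Lot E ($148), Varga→Lot A ($61), Osei→Lot D ($175), Costa→Lot G ($159); total welfare W = $543.
Costa receives Lot G at value $159, so the others get W − 159 = $384.
Without Costa: best allocation of the remaining 3 bidders over all 4 lots is Rossi→Lot E ($148), Varga→Lot G ($93), Osei→Lot D ($175), total $416.
VCG payment = (others' best without Costa) − (others' welfare with Costa) = 416 − 384 = $32.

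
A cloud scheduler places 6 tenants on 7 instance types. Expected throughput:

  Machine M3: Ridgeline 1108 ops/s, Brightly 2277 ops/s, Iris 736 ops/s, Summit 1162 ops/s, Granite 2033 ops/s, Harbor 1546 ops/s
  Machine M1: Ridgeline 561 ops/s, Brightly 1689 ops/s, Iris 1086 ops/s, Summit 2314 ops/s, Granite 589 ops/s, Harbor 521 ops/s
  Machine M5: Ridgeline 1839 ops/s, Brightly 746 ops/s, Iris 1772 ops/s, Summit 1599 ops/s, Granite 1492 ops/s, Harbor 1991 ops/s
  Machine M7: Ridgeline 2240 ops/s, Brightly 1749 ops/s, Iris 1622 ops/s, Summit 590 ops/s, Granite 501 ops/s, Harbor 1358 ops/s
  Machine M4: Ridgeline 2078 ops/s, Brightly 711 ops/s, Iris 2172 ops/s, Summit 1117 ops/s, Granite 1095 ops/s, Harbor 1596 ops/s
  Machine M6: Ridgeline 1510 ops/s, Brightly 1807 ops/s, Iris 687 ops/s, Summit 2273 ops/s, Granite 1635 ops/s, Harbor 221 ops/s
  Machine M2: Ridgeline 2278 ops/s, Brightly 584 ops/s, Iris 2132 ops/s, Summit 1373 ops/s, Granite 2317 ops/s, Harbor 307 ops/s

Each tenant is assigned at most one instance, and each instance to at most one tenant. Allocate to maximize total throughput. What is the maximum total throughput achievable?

Optimal: Ridgeline→Machine M7 (2240 ops/s), Brightly→Machine M3 (2277 ops/s), Iris→Machine M4 (2172 ops/s), Summit→Machine M1 (2314 ops/s), Granite→Machine M2 (2317 ops/s), Harbor→Machine M5 (1991 ops/s) — total 2240+2277+2172+2314+2317+1991 = 13311 ops/s.
Column-greedy (each instance in turn goes to its best remaining tenant) gives 12629 ops/s, worse by 682.
Swapping Summit↔Iris (Summit→Machine M4 1117 ops/s, Iris→Machine M1 1086 ops/s) loses 2283.

Max total: 13311 ops/s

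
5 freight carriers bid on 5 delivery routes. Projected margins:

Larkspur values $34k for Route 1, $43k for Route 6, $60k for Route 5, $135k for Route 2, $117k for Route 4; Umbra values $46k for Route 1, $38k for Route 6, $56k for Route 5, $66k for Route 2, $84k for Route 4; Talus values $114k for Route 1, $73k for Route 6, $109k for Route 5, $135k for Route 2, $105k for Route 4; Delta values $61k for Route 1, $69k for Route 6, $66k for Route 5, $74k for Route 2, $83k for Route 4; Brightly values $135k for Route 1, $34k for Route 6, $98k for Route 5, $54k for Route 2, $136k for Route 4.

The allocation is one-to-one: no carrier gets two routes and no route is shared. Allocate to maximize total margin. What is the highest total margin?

Treat this as an assignment problem: match each carrier to one route.
Optimal: Larkspur→Route 2 ($135k), Umbra→Route 4 ($84k), Talus→Route 5 ($109k), Delta→Route 6 ($69k), Brightly→Route 1 ($135k) — total 135+84+109+69+135 = $532k.
Max-entry greedy (repeatedly take the single best remaining cell) gives $510k, worse by 22.
Next-best assignment: Larkspur→Route 4, Umbra→Route 5, Talus→Route 2, Delta→Route 6, Brightly→Route 1 = $512k.

Max total: $532k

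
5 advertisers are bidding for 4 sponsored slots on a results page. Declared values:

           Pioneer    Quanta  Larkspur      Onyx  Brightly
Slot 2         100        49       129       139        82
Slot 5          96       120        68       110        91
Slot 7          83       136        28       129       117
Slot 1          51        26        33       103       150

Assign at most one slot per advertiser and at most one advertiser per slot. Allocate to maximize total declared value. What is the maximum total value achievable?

Maximum total: $528

Treat this as an assignment problem: match each advertiser to one slot.
Optimal: Larkspur→Slot 2 ($129), Quanta→Slot 5 ($120), Onyx→Slot 7 ($129), Brightly→Slot 1 ($150) — total 129+120+129+150 = $528.
Max-entry greedy (repeatedly take the single best remaining cell) gives $521, worse by 7.
Every other assignment is strictly worse.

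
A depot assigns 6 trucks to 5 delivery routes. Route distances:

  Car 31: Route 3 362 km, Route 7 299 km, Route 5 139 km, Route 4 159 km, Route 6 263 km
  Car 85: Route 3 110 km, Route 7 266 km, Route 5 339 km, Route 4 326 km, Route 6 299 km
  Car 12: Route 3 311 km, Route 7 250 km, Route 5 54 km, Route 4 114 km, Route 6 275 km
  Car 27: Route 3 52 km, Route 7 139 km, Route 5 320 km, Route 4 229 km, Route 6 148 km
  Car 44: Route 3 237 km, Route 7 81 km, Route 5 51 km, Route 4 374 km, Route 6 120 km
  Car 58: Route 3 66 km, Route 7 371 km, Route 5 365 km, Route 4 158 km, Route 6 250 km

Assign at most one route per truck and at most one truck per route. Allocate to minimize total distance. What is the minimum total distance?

Min total: 508 km

Optimal: Car 58→Route 3 (66 km), Car 44→Route 7 (81 km), Car 12→Route 5 (54 km), Car 31→Route 4 (159 km), Car 27→Route 6 (148 km) — total 66+81+54+159+148 = 508 km.
Min-entry greedy (repeatedly take the single cheapest remaining cell) gives 733 km, worse by 225.
Next-best assignment: Car 58→Route 3, Car 27→Route 7, Car 12→Route 5, Car 31→Route 4, Car 44→Route 6 = 538 km.
No other one-to-one assignment undercuts 508 km.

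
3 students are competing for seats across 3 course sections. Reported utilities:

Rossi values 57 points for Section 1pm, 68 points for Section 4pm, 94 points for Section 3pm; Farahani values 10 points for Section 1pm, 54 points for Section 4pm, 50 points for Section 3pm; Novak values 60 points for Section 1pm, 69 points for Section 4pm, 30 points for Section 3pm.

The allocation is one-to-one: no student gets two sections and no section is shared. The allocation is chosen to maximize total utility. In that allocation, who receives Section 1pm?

Novak receives Section 1pm.

Optimal: Rossi→Section 3pm (94 points), Farahani→Section 4pm (54 points), Novak→Section 1pm (60 points) — total 94+54+60 = 208 points.
Max-entry greedy (repeatedly take the single best remaining cell) gives 173 points, worse by 35.
Next-best assignment: Rossi→Section 4pm, Farahani→Section 3pm, Novak→Section 1pm = 178 points.
Swapping Novak↔Farahani (Novak→Section 4pm 69 points, Farahani→Section 1pm 10 points) loses 35.
No other one-to-one assignment exceeds 208 points.
Novak's own top section is Section 4pm (69 points), but forcing Novak→Section 4pm and reassigning the rest optimally gives only 176 points — worse by 32.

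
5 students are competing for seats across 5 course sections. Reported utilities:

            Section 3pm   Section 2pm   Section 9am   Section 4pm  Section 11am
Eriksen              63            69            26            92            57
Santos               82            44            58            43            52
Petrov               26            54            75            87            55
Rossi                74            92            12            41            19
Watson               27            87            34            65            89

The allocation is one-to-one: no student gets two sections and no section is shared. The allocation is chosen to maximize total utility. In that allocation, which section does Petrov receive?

Petrov receives Section 9am.

Optimal: Eriksen→Section 4pm (92 points), Santos→Section 3pm (82 points), Petrov→Section 9am (75 points), Rossi→Section 2pm (92 points), Watson→Section 11am (89 points) — total 92+82+75+92+89 = 430 points.
Petrov's own top section is Section 4pm (87 points), but forcing Petrov→Section 4pm and reassigning the rest optimally gives only 389 points — worse by 41.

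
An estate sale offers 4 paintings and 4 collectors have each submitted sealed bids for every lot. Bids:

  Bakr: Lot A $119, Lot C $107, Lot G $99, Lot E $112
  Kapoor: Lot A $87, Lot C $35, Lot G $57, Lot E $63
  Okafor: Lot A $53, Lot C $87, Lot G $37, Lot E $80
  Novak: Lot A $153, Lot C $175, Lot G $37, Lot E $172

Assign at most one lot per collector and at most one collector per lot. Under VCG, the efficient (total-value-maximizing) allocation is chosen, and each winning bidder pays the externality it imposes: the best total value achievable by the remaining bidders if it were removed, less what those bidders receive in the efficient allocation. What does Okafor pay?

Okafor pays $16.

Efficient allocation: Bakr→Lot G ($99), Kapoor→Lot A ($87), Okafor→Lot C ($87), Novak→Lot E ($172); total welfare W = $445.
Okafor receives Lot C at value $87, so the others get W − 87 = $358.
Without Okafor: best allocation of the remaining 3 bidders over all 4 lots is Bakr→Lot E ($112), Kapoor→Lot A ($87), Novak→Lot C ($175), total $374.
VCG payment = (others' best without Okafor) − (others' welfare with Okafor) = 374 − 358 = $16.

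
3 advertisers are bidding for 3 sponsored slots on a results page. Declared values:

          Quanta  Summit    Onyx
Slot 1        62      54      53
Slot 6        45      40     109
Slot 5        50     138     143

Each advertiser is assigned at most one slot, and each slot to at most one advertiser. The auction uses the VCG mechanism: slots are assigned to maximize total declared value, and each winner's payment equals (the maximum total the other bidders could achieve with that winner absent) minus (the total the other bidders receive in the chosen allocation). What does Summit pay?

Summit pays $34.

Efficient allocation: Quanta→Slot 1 ($62), Summit→Slot 5 ($138), Onyx→Slot 6 ($109); total welfare W = $309.
Summit receives Slot 5 at value $138, so the others get W − 138 = $171.
Without Summit: best allocation of the remaining 2 bidders over all 3 slots is Quanta→Slot 1 ($62), Onyx→Slot 5 ($143), total $205.
VCG payment = (others' best without Summit) − (others' welfare with Summit) = 205 − 171 = $34.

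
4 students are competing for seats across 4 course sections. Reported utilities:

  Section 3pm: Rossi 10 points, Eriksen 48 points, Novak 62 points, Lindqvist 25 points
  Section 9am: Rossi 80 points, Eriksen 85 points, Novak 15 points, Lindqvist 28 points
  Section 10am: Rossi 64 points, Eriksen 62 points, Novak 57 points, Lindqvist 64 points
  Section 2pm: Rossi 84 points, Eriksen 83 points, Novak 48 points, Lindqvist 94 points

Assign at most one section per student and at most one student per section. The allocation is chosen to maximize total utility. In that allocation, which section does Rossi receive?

Optimal: Rossi→Section 10am (64 points), Eriksen→Section 9am (85 points), Novak→Section 3pm (62 points), Lindqvist→Section 2pm (94 points) — total 64+85+62+94 = 305 points.
Row-greedy (each student in turn takes its best remaining section) gives 295 points, worse by 10.
Rossi's own top section is Section 2pm (84 points), but forcing Rossi→Section 2pm and reassigning the rest optimally gives only 295 points — worse by 10.

Rossi receives Section 10am.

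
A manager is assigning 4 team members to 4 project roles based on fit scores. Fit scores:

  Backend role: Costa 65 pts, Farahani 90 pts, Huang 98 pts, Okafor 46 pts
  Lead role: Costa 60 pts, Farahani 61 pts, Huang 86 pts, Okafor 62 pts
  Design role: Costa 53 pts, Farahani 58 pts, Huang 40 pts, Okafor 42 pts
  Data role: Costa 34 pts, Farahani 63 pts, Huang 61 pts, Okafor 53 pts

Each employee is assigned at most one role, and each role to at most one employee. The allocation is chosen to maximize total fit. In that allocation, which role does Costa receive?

This is the linear assignment problem.
Optimal: Costa→Design role (53 pts), Farahani→Backend role (90 pts), Huang→Lead role (86 pts), Okafor→Data role (53 pts) — total 53+90+86+53 = 282 pts.
Max-entry greedy (repeatedly take the single best remaining cell) gives 276 pts, worse by 6.
Costa's own top role is Backend role (65 pts), but forcing Costa→Backend role and reassigning the rest optimally gives only 262 pts — worse by 20.

Costa receives Design role.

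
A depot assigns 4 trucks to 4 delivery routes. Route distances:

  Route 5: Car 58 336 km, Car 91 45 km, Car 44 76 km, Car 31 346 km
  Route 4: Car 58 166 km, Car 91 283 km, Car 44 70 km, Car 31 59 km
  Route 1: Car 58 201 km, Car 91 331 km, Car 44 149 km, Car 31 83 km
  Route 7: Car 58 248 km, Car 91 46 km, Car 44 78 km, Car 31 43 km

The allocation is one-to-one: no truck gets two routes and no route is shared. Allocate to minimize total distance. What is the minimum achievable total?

This is a one-to-one assignment (minimum-cost bipartite matching).
Optimal: Car 58→Route 1 (201 km), Car 91→Route 5 (45 km), Car 44→Route 4 (70 km), Car 31→Route 7 (43 km) — total 201+45+70+43 = 359 km.
Row-greedy (each truck in turn takes its cheapest remaining route) gives 372 km, worse by 13.

Minimum total: 359 km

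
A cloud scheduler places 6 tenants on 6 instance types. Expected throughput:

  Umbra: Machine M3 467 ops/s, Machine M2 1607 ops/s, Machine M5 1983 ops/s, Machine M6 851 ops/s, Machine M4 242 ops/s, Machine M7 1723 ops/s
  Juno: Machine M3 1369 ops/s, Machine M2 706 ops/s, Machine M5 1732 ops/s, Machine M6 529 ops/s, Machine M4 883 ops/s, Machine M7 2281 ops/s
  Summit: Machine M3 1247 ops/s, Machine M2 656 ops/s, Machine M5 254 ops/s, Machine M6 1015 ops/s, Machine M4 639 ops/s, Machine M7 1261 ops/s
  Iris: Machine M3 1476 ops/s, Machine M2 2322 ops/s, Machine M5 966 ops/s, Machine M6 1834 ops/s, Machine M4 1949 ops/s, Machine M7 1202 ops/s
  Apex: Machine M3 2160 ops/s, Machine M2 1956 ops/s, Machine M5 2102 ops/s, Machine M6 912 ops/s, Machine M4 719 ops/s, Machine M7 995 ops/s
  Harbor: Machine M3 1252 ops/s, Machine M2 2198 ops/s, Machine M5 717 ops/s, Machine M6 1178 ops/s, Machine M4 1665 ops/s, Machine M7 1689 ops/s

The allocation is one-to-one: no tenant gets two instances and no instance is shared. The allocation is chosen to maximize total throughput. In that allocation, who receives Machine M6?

Treat this as an assignment problem: match each tenant to one instance.
Optimal: Umbra→Machine M5 (1983 ops/s), Juno→Machine M7 (2281 ops/s), Summit→Machine M6 (1015 ops/s), Iris→Machine M4 (1949 ops/s), Apex→Machine M3 (2160 ops/s), Harbor→Machine M2 (2198 ops/s) — total 1983+2281+1015+1949+2160+2198 = 11586 ops/s.
Column-greedy (each instance in turn goes to its best remaining tenant) gives 9787 ops/s, worse by 1799.
Next-best assignment: Umbra→Machine M5, Juno→Machine M7, Summit→Machine M6, Iris→Machine M2, Apex→Machine M3, Harbor→Machine M4 = 11426 ops/s.
Every other assignment is strictly worse.
Summit's own top instance is Machine M7 (1261 ops/s), but forcing Summit→Machine M7 and reassigning the rest optimally gives only 10319 ops/s — worse by 1267.

Summit receives Machine M6.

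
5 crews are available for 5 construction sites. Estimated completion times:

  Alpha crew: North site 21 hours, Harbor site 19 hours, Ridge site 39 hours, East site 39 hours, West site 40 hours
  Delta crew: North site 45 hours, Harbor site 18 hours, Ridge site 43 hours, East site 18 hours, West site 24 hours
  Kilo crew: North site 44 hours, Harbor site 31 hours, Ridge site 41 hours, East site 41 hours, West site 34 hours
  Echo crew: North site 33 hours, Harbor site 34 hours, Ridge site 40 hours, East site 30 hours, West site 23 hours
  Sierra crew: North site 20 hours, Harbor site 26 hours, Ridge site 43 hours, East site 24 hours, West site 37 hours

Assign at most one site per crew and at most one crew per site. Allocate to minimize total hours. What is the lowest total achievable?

Min total: 121 hours

This is a one-to-one assignment (minimum-cost bipartite matching).
Optimal: Alpha crew→Harbor site (19 hours), Delta crew→East site (18 hours), Kilo crew→Ridge site (41 hours), Echo crew→West site (23 hours), Sierra crew→North site (20 hours) — total 19+18+41+23+20 = 121 hours.
Min-entry greedy (repeatedly take the single cheapest remaining cell) gives 141 hours, worse by 20.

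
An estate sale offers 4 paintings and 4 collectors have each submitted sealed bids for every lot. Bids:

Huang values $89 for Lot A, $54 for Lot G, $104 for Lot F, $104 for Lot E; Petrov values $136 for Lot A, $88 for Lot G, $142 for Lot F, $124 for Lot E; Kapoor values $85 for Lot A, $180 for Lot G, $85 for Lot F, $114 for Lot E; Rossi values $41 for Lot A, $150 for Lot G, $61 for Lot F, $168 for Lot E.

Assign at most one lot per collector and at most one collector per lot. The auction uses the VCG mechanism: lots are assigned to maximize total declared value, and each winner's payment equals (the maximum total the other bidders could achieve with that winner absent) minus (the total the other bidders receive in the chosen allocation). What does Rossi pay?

Efficient allocation: Huang→Lot F ($104), Petrov→Lot A ($136), Kapoor→Lot G ($180), Rossi→Lot E ($168); total welfare W = $588.
Rossi receives Lot E at value $168, so the others get W − 168 = $420.
Without Rossi: best allocation of the remaining 3 bidders over all 4 lots is Huang→Lot E ($104), Petrov→Lot F ($142), Kapoor→Lot G ($180), total $426.
VCG payment = (others' best without Rossi) − (others' welfare with Rossi) = 426 − 420 = $6.

Rossi pays $6.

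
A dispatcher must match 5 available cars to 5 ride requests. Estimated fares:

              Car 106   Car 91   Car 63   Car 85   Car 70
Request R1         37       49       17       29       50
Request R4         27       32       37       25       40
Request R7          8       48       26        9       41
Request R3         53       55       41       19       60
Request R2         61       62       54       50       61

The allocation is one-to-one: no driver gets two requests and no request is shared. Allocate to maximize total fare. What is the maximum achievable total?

Max total: $238

Optimal: Car 106→Request R3 ($53), Car 91→Request R7 ($48), Car 63→Request R4 ($37), Car 85→Request R2 ($50), Car 70→Request R1 ($50) — total 53+48+37+50+50 = $238.
Row-greedy (each driver in turn takes its best remaining request) gives $223, worse by 15.
Swapping Car 85↔Car 70 (Car 85→Request R1 $29, Car 70→Request R2 $61) loses 10.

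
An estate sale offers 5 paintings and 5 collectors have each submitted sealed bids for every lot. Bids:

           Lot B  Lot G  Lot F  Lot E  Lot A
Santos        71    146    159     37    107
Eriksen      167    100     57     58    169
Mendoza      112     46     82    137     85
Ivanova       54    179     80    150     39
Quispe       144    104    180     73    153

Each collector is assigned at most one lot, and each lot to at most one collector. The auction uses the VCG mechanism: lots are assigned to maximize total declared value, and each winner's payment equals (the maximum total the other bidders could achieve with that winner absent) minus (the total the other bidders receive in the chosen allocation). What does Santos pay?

Efficient allocation: Santos→Lot F ($159), Eriksen→Lot B ($167), Mendoza→Lot E ($137), Ivanova→Lot G ($179), Quispe→Lot A ($153); total welfare W = $795.
Santos receives Lot F at value $159, so the others get W − 159 = $636.
Without Santos: best allocation of the remaining 4 bidders over all 5 lots is Eriksen→Lot A ($169), Mendoza→Lot E ($137), Ivanova→Lot G ($179), Quispe→Lot F ($180), total $665.
VCG payment = (others' best without Santos) − (others' welfare with Santos) = 665 − 636 = $29.

Santos pays $29.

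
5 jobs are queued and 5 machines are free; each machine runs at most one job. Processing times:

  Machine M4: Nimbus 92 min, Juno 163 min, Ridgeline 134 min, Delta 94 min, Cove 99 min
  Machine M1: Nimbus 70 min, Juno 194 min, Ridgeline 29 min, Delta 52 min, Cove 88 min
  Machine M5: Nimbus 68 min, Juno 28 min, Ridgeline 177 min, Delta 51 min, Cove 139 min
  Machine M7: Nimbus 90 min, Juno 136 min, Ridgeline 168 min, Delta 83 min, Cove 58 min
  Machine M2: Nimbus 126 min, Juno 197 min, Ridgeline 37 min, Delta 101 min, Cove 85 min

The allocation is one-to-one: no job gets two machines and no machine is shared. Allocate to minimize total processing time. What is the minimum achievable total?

Optimal: Nimbus→Machine M4 (92 min), Juno→Machine M5 (28 min), Ridgeline→Machine M2 (37 min), Delta→Machine M1 (52 min), Cove→Machine M7 (58 min) — total 92+28+37+52+58 = 267 min.
Column-greedy (each machine in turn goes to its cheapest remaining job) gives 308 min, worse by 41.
Checked against all permutations: 267 min is optimal.

Minimum total: 267 min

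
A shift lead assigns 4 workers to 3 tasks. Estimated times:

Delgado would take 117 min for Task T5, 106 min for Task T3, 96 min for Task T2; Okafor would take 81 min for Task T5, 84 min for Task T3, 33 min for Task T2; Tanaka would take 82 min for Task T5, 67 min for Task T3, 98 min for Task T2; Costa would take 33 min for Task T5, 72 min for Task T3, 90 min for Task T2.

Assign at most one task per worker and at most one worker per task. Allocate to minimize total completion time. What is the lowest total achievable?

Minimum total: 133 min

Optimal: Costa→Task T5 (33 min), Tanaka→Task T3 (67 min), Okafor→Task T2 (33 min) — total 33+67+33 = 133 min.
Row-greedy (each worker in turn takes its cheapest remaining task) gives 244 min, worse by 111.
Next-best assignment: Costa→Task T5, Delgado→Task T3, Okafor→Task T2 = 172 min.
No other one-to-one assignment undercuts 133 min.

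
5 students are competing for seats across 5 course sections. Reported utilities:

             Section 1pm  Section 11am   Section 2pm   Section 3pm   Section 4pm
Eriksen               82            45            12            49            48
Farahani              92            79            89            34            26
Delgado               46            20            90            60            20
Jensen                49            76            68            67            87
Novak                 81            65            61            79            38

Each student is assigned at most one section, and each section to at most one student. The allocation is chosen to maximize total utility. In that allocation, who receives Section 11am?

Farahani receives Section 11am.

Treat this as an assignment problem: match each student to one section.
Optimal: Eriksen→Section 1pm (82 points), Farahani→Section 11am (79 points), Delgado→Section 2pm (90 points), Jensen→Section 4pm (87 points), Novak→Section 3pm (79 points) — total 82+79+90+87+79 = 417 points.
Every other assignment is strictly worse.
Farahani's own top section is Section 1pm (92 points), but forcing Farahani→Section 1pm and reassigning the rest optimally gives only 393 points — worse by 24.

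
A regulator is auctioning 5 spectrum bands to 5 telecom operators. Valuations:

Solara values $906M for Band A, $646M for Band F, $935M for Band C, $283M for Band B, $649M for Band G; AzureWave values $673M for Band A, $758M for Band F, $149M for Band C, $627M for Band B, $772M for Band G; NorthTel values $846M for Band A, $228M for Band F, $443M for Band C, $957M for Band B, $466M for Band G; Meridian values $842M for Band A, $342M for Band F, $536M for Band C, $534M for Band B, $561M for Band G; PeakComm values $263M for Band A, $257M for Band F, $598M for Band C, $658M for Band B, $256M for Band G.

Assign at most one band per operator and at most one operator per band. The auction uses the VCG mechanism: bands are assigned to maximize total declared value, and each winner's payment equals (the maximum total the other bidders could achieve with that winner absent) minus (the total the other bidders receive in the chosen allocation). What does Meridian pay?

Efficient allocation: Solara→Band F ($646M), AzureWave→Band G ($772M), NorthTel→Band B ($957M), Meridian→Band A ($842M), PeakComm→Band C ($598M); total welfare W = $3815M.
Meridian receives Band A at value $842M, so the others get W − 842 = $2973M.
Without Meridian: best allocation of the remaining 4 bidders over all 5 bands is Solara→Band A ($906M), AzureWave→Band G ($772M), NorthTel→Band B ($957M), PeakComm→Band C ($598M), total $3233M.
VCG payment = (others' best without Meridian) − (others' welfare with Meridian) = 3233 − 2973 = $260M.

Meridian pays $260M.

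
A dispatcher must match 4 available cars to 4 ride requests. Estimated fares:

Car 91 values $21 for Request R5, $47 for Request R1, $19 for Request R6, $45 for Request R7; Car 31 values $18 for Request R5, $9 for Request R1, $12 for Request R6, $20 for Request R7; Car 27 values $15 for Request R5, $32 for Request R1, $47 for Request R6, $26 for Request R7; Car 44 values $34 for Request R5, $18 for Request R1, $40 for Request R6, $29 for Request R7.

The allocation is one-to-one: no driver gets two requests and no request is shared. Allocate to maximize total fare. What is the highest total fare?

Treat this as an assignment problem: match each driver to one request.
Optimal: Car 91→Request R1 ($47), Car 31→Request R7 ($20), Car 27→Request R6 ($47), Car 44→Request R5 ($34) — total 47+20+47+34 = $148.
No other one-to-one assignment exceeds $148.

Maximum total: $148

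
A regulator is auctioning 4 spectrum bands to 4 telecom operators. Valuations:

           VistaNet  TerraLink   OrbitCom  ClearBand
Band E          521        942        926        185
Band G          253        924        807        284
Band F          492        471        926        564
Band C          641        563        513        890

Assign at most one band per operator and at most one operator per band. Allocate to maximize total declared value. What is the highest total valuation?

Max total: $3261M

Optimal: VistaNet→Band E ($521M), TerraLink→Band G ($924M), OrbitCom→Band F ($926M), ClearBand→Band C ($890M) — total 521+924+926+890 = $3261M.
Max-entry greedy (repeatedly take the single best remaining cell) gives $3011M, worse by 250.
Next-best assignment: VistaNet→Band F, TerraLink→Band G, OrbitCom→Band E, ClearBand→Band C = $3232M.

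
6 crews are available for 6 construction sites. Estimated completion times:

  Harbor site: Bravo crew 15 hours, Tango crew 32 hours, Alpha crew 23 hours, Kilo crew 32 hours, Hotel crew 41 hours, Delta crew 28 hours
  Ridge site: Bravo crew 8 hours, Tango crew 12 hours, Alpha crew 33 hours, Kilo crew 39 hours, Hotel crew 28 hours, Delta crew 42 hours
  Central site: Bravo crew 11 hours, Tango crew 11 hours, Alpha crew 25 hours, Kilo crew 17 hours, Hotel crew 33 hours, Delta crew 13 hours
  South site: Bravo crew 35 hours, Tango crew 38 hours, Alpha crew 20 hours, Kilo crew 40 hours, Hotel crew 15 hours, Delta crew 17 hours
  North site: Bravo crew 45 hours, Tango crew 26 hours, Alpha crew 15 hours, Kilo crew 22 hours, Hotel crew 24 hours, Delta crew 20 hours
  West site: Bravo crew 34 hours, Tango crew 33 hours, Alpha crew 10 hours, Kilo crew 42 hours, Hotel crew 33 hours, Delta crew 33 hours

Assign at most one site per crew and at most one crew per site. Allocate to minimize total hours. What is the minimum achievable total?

Optimal: Bravo crew→Harbor site (15 hours), Tango crew→Ridge site (12 hours), Alpha crew→West site (10 hours), Kilo crew→North site (22 hours), Hotel crew→South site (15 hours), Delta crew→Central site (13 hours) — total 15+12+10+22+15+13 = 87 hours.
Next-best assignment: Bravo crew→Harbor site, Tango crew→Ridge site, Alpha crew→West site, Kilo crew→Central site, Hotel crew→South site, Delta crew→North site = 89 hours.

Minimum total: 87 hours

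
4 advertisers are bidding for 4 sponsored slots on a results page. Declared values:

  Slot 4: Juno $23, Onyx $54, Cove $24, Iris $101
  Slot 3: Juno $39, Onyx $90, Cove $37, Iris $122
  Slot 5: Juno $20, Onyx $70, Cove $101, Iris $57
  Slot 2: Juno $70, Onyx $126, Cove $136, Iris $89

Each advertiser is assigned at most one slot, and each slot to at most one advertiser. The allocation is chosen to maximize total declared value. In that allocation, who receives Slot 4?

This is a one-to-one assignment (maximum-weight bipartite matching).
Optimal: Juno→Slot 4 ($23), Onyx→Slot 2 ($126), Cove→Slot 5 ($101), Iris→Slot 3 ($122) — total 23+126+101+122 = $372.
Column-greedy (each slot in turn goes to its best remaining advertiser) gives $362, worse by 10.
Juno's own top slot is Slot 2 ($70), but forcing Juno→Slot 2 and reassigning the rest optimally gives only $362 — worse by 10.

Juno receives Slot 4.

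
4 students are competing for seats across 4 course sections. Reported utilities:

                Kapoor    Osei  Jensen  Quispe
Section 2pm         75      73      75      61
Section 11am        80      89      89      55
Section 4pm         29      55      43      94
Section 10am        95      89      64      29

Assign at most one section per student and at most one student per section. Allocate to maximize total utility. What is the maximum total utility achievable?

Max total: 353 points

Optimal: Kapoor→Section 10am (95 points), Osei→Section 11am (89 points), Jensen→Section 2pm (75 points), Quispe→Section 4pm (94 points) — total 95+89+75+94 = 353 points.
Column-greedy (each section in turn goes to its best remaining student) gives 322 points, worse by 31.
Next-best assignment: Kapoor→Section 10am, Osei→Section 2pm, Jensen→Section 11am, Quispe→Section 4pm = 351 points.
No other one-to-one assignment exceeds 353 points.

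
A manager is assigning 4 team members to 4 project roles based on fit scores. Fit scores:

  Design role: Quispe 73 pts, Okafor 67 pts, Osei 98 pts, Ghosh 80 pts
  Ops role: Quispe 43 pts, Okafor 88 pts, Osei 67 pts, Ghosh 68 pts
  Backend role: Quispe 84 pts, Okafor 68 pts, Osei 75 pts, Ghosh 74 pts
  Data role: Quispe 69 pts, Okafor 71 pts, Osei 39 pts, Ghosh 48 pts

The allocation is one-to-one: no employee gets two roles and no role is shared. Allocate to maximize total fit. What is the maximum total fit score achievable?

Maximum total: 329 pts

Optimal: Quispe→Data role (69 pts), Okafor→Ops role (88 pts), Osei→Design role (98 pts), Ghosh→Backend role (74 pts) — total 69+88+98+74 = 329 pts.
Max-entry greedy (repeatedly take the single best remaining cell) gives 318 pts, worse by 11.
Swapping Osei↔Ghosh (Osei→Backend role 75 pts, Ghosh→Design role 80 pts) loses 17.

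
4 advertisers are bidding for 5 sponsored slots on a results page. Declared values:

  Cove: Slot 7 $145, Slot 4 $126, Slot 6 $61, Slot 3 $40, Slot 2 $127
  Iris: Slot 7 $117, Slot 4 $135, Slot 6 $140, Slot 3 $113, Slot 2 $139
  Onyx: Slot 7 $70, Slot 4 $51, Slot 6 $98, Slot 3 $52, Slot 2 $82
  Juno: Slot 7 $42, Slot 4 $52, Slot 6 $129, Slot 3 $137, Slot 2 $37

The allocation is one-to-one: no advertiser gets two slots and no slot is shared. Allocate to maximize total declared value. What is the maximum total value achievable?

This is a one-to-one assignment (maximum-weight bipartite matching).
Optimal: Cove→Slot 7 ($145), Iris→Slot 2 ($139), Onyx→Slot 6 ($98), Juno→Slot 3 ($137) — total 145+139+98+137 = $519.
Row-greedy (each advertiser in turn takes its best remaining slot) gives $504, worse by 15.
Swapping Cove↔Iris (Cove→Slot 2 $127, Iris→Slot 7 $117) loses 40.

Maximum total: $519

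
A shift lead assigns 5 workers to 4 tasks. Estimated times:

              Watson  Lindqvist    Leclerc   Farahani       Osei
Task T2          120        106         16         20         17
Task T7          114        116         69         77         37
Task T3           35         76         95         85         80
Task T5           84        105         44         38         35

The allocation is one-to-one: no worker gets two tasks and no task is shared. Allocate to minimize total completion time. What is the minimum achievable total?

Treat this as an assignment problem: match each worker to one task.
Optimal: Leclerc→Task T2 (16 min), Osei→Task T7 (37 min), Watson→Task T3 (35 min), Farahani→Task T5 (38 min) — total 16+37+35+38 = 126 min.
Row-greedy (each worker in turn takes its cheapest remaining task) gives 233 min, worse by 107.
Checked against all permutations: 126 min is optimal.

Min total: 126 min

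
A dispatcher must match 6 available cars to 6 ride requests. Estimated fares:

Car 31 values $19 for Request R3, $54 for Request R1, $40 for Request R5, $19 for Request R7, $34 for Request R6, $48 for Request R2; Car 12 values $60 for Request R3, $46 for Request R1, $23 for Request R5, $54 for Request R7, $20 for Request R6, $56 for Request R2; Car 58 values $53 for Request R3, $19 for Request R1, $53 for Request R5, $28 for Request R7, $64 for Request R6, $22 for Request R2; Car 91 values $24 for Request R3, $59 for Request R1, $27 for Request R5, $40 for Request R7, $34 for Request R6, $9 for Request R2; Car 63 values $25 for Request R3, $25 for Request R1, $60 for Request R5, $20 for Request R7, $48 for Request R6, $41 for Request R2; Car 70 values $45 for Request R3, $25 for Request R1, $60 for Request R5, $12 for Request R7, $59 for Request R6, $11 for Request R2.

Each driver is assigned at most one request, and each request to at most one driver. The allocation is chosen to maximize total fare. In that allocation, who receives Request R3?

Car 58 receives Request R3.

Optimal: Car 31→Request R2 ($48), Car 12→Request R7 ($54), Car 58→Request R3 ($53), Car 91→Request R1 ($59), Car 63→Request R5 ($60), Car 70→Request R6 ($59) — total 48+54+53+59+60+59 = $333.
Column-greedy (each request in turn goes to its best remaining driver) gives $314, worse by 19.
Next-best assignment: Car 31→Request R2, Car 12→Request R7, Car 58→Request R6, Car 91→Request R1, Car 63→Request R5, Car 70→Request R3 = $330.
Swapping Car 91↔Car 63 (Car 91→Request R5 $27, Car 63→Request R1 $25) loses 67.
Every other assignment is strictly worse.
Car 58's own top request is Request R6 ($64), but forcing Car 58→Request R6 and reassigning the rest optimally gives only $330 — worse by 3.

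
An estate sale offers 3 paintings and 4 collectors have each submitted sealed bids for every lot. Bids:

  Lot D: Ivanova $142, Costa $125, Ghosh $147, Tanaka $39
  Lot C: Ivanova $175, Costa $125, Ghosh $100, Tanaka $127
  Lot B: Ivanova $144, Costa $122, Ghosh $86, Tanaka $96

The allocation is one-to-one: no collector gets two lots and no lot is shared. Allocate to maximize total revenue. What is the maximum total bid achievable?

Optimal: Ghosh→Lot D ($147), Ivanova→Lot C ($175), Costa→Lot B ($122) — total 147+175+122 = $444.
Row-greedy (each collector in turn takes its best remaining lot) gives $386, worse by 58.
Next-best assignment: Ghosh→Lot D, Ivanova→Lot C, Tanaka→Lot B = $418.
No other one-to-one assignment exceeds $444.

Maximum total: $444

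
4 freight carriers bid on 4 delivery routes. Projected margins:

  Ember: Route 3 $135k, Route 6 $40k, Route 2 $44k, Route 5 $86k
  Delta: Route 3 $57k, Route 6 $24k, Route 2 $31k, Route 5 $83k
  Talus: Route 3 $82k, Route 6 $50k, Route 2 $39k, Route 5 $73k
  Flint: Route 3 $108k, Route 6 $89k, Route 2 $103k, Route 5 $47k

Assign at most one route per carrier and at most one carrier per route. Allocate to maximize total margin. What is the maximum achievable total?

Optimal: Ember→Route 3 ($135k), Delta→Route 5 ($83k), Talus→Route 6 ($50k), Flint→Route 2 ($103k) — total 135+83+50+103 = $371k.
Column-greedy (each route in turn goes to its best remaining carrier) gives $346k, worse by 25.
Next-best assignment: Ember→Route 3, Delta→Route 5, Talus→Route 2, Flint→Route 6 = $346k.

Max total: $371k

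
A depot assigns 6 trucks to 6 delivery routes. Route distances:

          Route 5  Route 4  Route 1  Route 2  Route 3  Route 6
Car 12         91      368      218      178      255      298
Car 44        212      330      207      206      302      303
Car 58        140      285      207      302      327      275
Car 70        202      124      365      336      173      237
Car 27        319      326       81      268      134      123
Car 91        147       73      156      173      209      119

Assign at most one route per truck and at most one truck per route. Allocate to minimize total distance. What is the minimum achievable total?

Optimal: Car 12→Route 5 (91 km), Car 44→Route 2 (206 km), Car 58→Route 1 (207 km), Car 70→Route 3 (173 km), Car 27→Route 6 (123 km), Car 91→Route 4 (73 km) — total 91+206+207+173+123+73 = 873 km.
Column-greedy (each route in turn goes to its cheapest remaining truck) gives 899 km, worse by 26.
Checked against all permutations: 873 km is optimal.

Min total: 873 km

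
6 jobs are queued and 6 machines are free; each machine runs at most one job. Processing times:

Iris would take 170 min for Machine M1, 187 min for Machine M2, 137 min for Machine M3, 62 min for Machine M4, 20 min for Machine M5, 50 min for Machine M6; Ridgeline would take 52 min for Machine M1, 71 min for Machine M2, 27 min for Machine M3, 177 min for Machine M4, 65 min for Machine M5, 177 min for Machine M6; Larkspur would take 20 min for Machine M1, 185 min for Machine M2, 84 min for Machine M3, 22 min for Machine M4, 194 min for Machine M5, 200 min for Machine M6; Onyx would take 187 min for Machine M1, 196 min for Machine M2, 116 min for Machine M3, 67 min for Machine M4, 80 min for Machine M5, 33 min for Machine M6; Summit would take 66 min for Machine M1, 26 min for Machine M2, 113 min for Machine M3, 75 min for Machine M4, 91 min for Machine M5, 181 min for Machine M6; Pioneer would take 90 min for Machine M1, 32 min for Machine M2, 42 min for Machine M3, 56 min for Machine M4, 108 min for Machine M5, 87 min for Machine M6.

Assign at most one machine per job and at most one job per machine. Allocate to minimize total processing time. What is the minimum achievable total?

This is a one-to-one assignment (minimum-cost bipartite matching).
Optimal: Iris→Machine M5 (20 min), Ridgeline→Machine M3 (27 min), Larkspur→Machine M1 (20 min), Onyx→Machine M6 (33 min), Summit→Machine M2 (26 min), Pioneer→Machine M4 (56 min) — total 20+27+20+33+26+56 = 182 min.
Every other assignment is strictly worse.

Minimum total: 182 min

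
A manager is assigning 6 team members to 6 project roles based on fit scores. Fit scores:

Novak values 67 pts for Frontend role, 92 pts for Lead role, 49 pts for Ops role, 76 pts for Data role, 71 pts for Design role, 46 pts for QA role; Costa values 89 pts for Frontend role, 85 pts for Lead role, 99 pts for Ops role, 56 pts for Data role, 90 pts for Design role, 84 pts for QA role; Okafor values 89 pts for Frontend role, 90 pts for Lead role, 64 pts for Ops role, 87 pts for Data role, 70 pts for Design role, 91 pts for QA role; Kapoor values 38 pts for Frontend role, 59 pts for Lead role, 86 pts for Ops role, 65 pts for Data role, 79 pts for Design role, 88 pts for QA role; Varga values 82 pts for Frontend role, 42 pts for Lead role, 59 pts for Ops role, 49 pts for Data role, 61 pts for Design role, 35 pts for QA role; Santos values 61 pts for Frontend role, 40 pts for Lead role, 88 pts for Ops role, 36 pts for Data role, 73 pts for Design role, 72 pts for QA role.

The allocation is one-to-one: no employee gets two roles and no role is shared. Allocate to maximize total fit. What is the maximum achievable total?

Optimal: Novak→Lead role (92 pts), Costa→Design role (90 pts), Okafor→Data role (87 pts), Kapoor→QA role (88 pts), Varga→Frontend role (82 pts), Santos→Ops role (88 pts) — total 92+90+87+88+82+88 = 527 pts.
Column-greedy (each role in turn goes to its best remaining employee) gives 470 pts, worse by 57.
Checked against all permutations: 527 pts is optimal.

Maximum total: 527 pts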